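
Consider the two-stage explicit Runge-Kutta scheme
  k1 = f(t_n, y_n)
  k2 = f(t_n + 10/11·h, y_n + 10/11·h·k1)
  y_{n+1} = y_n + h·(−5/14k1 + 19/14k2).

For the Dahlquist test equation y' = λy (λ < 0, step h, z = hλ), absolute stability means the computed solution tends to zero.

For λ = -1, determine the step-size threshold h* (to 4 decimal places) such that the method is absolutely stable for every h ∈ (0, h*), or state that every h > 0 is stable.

Test eqn y'=λy, z=hλ:
  k1=λy_n ⇒ h·k1=z·y_n;  k2=λ(1+10/11z)y_n ⇒ h·k2=z(1+10/11z)y_n
  y_{n+1}/y_n = 1 − 5/14z + 19/14z(1+10/11z) = 1 + z + 95/77z²
  R(z) = 1 + z + 95/77z².

Solve |R(x)|<1 on ℝ⁻.
x=-0.36: |R|=0.7999
R=1: x+95/77x²=0 ⇒ x=−77/95=-0.8105; min R=1−1/(4·95/77)=0.7974>−1
Confirm numerically:
  x=-0.697: |R|=0.90237 <1
  x=-0.672: |R|=0.88515 <1
  x=-0.501: |R|=0.80868 <1
  x=-1.348: |R|=1.89388 >1
  x=-1.069: |R|=1.34090 >1
So |R|<1 on (-0.8105, 0).

(-0.8105,0); λ=-1 ⇒ h* = (77/95)/1 = 0.8105.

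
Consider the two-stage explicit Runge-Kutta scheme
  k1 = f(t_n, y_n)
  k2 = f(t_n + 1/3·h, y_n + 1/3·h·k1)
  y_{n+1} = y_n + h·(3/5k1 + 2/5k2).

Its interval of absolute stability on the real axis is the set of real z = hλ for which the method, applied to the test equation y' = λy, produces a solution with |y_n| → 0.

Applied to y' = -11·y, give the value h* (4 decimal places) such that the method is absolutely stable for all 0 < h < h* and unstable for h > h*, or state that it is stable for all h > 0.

(-7.5000,0); λ=-11 ⇒ h* = (15/2)/11 = 0.6818.

With y'=λy (z=hλ):
  k1=λy_n ⇒ h·k1=z·y_n;  k2=λ(1+1/3z)y_n ⇒ h·k2=z(1+1/3z)y_n
  y_{n+1}/y_n = 1 + 3/5z + 2/5z(1+1/3z) = 1 + z + 2/15z²
  Hence R(z) = 1 + z + 2/15z².

Solve |R(x)|<1 on ℝ⁻.
x=-1.68: |R|=0.3037
R=1: x+2/15x²=0 ⇒ x=−15/2=-7.5000; min R=1−1/(4·2/15)=-0.8750>−1
Confirm numerically:
  x=-7.226: |R|=0.73601 <1
  x=-7.077: |R|=0.60086 <1
  x=-6.809: |R|=0.37266 <1
  x=-7.912: |R|=1.43463 >1
  x=-7.812: |R|=1.32498 >1
So |R|<1 on (-7.5000, 0).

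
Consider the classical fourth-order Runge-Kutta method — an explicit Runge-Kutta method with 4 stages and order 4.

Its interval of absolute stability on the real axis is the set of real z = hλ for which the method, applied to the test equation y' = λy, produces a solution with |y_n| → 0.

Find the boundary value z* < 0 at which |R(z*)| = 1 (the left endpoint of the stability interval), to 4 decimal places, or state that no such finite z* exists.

On y'=λy, z=hλ:
  order 4, 4-stage ⇒ R(z)=1+z+z^2/2+z^3/6+z^4/24
  (e.g. R(-1.3)=0.29784, |R|=0.29784)

Boundary: |R(x)|=1, x<0.
x=-1.3: |R|=0.2978
|R(-2.84)|=1.0857 |R(-2.02)|=0.3402 |R(-0.65)|=0.5229
Bisect:
  x_lo=-3.3001 |R|=2.0973  x_hi=-0.3967 |R|=0.6726
  mid=-1.84844 |R|=0.29374 →hi
  mid=-2.57429 |R|=0.72577 →hi
  mid=-2.93722 |R|=1.25428 →lo
  mid=-2.75576 |R|=0.95637 →hi
  mid=-2.84649 |R|=1.09625 →lo
  mid=-2.80112 |R|=1.02413 →lo
  mid=-2.77844 |R|=0.98972 →hi
  mid=-2.78978 |R|=1.00679 →lo
  mid=-2.78411 |R|=0.99822 →hi
  mid=-2.78695 |R|=1.00249 →lo
  ...
  [-2.78535,-2.78517] ⇒ x*=-2.7853
Stable set (-2.7853, 0).

left endpoint -2.7853.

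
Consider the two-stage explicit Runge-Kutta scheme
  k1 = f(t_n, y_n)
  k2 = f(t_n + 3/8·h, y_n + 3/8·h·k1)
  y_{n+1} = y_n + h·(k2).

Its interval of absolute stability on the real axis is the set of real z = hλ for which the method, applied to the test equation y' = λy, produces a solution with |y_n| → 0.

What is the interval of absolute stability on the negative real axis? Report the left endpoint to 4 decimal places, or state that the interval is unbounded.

(-2.6667, 0).

With y'=λy (z=hλ):
  k1=λy_n ⇒ h·k1=z·y_n;  k2=λ(1+3/8z)y_n ⇒ h·k2=z(1+3/8z)y_n
  y_{n+1}/y_n = 1 + z(1+3/8z) = 1 + z + 3/8z²
  ⇒ R(z) = 1 + z + 3/8z².

Solve |R(x)|<1 on ℝ⁻.
x=-1.04: |R|=0.3656
R=1: x+3/8x²=0 ⇒ x=−8/3=-2.6667; min R=1−1/(4·3/8)=0.3333>−1
Confirm numerically:
  x=-2.521: |R|=0.86229 <1
  x=-2.368: |R|=0.73478 <1
  x=-1.781: |R|=0.40849 <1
  x=-3.175: |R|=1.60523 >1
  x=-2.812: |R|=1.15325 >1
Interval (-2.6667, 0).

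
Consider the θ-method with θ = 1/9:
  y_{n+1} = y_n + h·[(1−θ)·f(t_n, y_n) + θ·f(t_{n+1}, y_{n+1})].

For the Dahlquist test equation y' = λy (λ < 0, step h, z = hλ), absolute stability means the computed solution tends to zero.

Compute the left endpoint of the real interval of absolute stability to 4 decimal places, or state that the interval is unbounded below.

With y'=λy (z=hλ):
  y_{n+1} = y_n + z·[8/9·y_n + 1/9·y_{n+1}] ⇒ (1 − 1/9z)y_{n+1} = (1 + 8/9z)y_n
  so R(z) = (1 + 8/9z)/(1 − 1/9z).

Solve |R(x)|<1 on ℝ⁻.
x=-1.12: |R|=0.0040
R=−1: 1+8/9x = −1+1/9x ⇒ -7/9x=2 ⇒ x=2/(-7/9)=-2.5714
Confirm numerically:
  x=-2.348: |R|=0.86218 <1
  x=-1.808: |R|=0.50555 <1
  x=-1.797: |R|=0.49792 <1
  x=-1.774: |R|=0.48190 <1
  x=-3.145: |R|=1.33059 >1
  x=-3.048: |R|=1.27689 >1
  x=-2.608: |R|=1.02205 >1
Interval (-2.5714, 0).

z* = -2.5714.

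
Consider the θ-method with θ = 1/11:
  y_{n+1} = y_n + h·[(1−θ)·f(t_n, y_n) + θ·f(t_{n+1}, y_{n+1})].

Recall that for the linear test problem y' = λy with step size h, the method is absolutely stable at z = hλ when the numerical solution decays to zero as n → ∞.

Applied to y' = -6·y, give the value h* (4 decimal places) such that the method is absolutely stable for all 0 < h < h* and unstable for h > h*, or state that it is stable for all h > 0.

(-2.4444,0); λ=-6 ⇒ h* = (22/9)/6 = 0.4074.

Set f=λy, z=hλ:
  y_{n+1} = y_n + z·[10/11·y_n + 1/11·y_{n+1}] ⇒ (1 − 1/11z)y_{n+1} = (1 + 10/11z)y_n
  Hence R(z) = (1 + 10/11z)/(1 − 1/11z).

Boundary: |R(x)|=1, x<0.
x=-0.45: |R|=0.5677
R=−1: 1+10/11x = −1+1/11x ⇒ -9/11x=2 ⇒ x=2/(-9/11)=-2.4444
Confirm numerically:
  x=-2.265: |R|=0.87825 <1
  x=-2.197: |R|=0.83125 <1
  x=-1.910: |R|=0.62742 <1
  x=-1.146: |R|=0.03787 <1
  x=-3.043: |R|=1.38361 >1
  x=-2.713: |R|=1.17626 >1
  x=-2.478: |R|=1.02241 >1
So |R|<1 on (-2.4444, 0).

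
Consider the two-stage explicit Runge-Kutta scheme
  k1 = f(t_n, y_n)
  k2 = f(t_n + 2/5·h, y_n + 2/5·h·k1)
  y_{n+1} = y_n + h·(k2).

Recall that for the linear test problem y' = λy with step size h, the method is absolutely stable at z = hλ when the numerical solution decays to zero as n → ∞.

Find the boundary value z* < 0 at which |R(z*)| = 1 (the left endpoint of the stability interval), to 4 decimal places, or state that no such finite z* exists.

left endpoint -2.5000.

Set f=λy, z=hλ:
  k1=λy_n ⇒ h·k1=z·y_n;  k2=λ(1+2/5z)y_n ⇒ h·k2=z(1+2/5z)y_n
  y_{n+1}/y_n = 1 + z(1+2/5z) = 1 + z + 2/5z²
  R(z) = 1 + z + 2/5z².

Boundary: |R(x)|=1, x<0.
x=-1.51: |R|=0.4020
R=1: x+2/5x²=0 ⇒ x=−5/2=-2.5000; min R=1−1/(4·2/5)=0.3750>−1
Confirm numerically:
  x=-2.434: |R|=0.93574 <1
  x=-2.412: |R|=0.91510 <1
  x=-1.960: |R|=0.57664 <1
  x=-1.239: |R|=0.37505 <1
  x=-3.011: |R|=1.61545 >1
  x=-2.739: |R|=1.26185 >1
Interval (-2.5000, 0).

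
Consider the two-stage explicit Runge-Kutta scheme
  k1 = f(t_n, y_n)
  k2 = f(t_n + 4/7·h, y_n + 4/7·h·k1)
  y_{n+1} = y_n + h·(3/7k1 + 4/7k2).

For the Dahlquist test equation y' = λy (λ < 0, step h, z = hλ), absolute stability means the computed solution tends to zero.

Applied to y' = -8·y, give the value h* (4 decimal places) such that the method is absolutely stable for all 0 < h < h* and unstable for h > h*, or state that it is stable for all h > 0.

(-3.0625,0); λ=-8 ⇒ h* = (49/16)/8 = 0.3828.

Test eqn y'=λy, z=hλ:
  k1=λy_n ⇒ h·k1=z·y_n;  k2=λ(1+4/7z)y_n ⇒ h·k2=z(1+4/7z)y_n
  y_{n+1}/y_n = 1 + 3/7z + 4/7z(1+4/7z) = 1 + z + 16/49z²
  so R(z) = 1 + z + 16/49z².

Need |R(x)|<1, x<0.
x=-1.67: |R|=0.2407
R=1: x+16/49x²=0 ⇒ x=−49/16=-3.0625; min R=1−1/(4·16/49)=0.2344>−1
Confirm numerically:
  x=-2.376: |R|=0.46739 <1
  x=-2.337: |R|=0.44637 <1
  x=-1.830: |R|=0.26352 <1
  x=-1.707: |R|=0.24446 <1
  x=-3.335: |R|=1.29675 >1
  x=-3.251: |R|=1.20010 >1
  x=-3.115: |R|=1.05340 >1
Stable set (-3.0625, 0).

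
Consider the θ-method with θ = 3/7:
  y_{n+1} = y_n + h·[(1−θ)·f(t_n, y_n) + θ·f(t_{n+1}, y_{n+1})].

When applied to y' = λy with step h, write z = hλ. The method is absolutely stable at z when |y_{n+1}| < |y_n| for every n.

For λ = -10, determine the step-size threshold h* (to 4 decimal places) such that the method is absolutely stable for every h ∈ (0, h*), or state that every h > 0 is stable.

Test eqn y'=λy, z=hλ:
  y_{n+1} = y_n + z·[4/7·y_n + 3/7·y_{n+1}] ⇒ (1 − 3/7z)y_{n+1} = (1 + 4/7z)y_n
  R(z) = (1 + 4/7z)/(1 − 3/7z).

Find x<0 with |R(x)|<1.
x=-0.83: |R|=0.3878
R=−1: 1+4/7x = −1+3/7x ⇒ -1/7x=2 ⇒ x=2/(-1/7)=-14.0000
Confirm numerically:
  x=-13.186: |R|=0.98252 <1
  x=-8.657: |R|=0.83795 <1
  x=-6.253: |R|=0.69925 <1
  x=-14.443: |R|=1.00880 >1
  x=-14.435: |R|=1.00865 >1
  x=-14.083: |R|=1.00169 >1
Stable set (-14.0000, 0).

(-14.0000,0); λ=-10 ⇒ h* = (14)/10 = 1.4000.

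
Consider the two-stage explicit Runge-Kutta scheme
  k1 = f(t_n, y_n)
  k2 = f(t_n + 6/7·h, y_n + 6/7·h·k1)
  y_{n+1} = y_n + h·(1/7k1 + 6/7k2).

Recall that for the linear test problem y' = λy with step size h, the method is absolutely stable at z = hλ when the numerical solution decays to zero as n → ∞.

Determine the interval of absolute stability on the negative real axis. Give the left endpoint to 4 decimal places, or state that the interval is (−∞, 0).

On y'=λy, z=hλ:
  k1=λy_n ⇒ h·k1=z·y_n;  k2=λ(1+6/7z)y_n ⇒ h·k2=z(1+6/7z)y_n
  y_{n+1}/y_n = 1 + 1/7z + 6/7z(1+6/7z) = 1 + z + 36/49z²
  ⇒ R(z) = 1 + z + 36/49z².

Boundary: |R(x)|=1, x<0.
x=-1.36: |R|=0.9989
R=1: x+36/49x²=0 ⇒ x=−49/36=-1.3611; min R=1−1/(4·36/49)=0.6597>−1
Confirm numerically:
  x=-1.232: |R|=0.88314 <1
  x=-1.144: |R|=0.81752 <1
  x=-0.895: |R|=0.69351 <1
  x=-1.911: |R|=1.77204 >1
  x=-1.651: |R|=1.35163 >1
Interval (-1.3611, 0).

z∈(-1.3611,0).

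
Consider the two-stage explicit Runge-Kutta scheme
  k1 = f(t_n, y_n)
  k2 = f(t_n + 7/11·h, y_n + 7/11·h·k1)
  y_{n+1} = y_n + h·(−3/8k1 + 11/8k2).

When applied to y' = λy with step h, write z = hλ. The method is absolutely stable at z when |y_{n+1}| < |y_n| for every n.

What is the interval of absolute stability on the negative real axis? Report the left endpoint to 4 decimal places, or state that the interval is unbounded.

(-1.1429, 0).

With y'=λy (z=hλ):
  k1=λy_n ⇒ h·k1=z·y_n;  k2=λ(1+7/11z)y_n ⇒ h·k2=z(1+7/11z)y_n
  y_{n+1}/y_n = 1 − 3/8z + 11/8z(1+7/11z) = 1 + z + 7/8z²
  R(z) = 1 + z + 7/8z².

Need |R(x)|<1, x<0.
x=-1.38: |R|=1.2864
R=1: x+7/8x²=0 ⇒ x=−8/7=-1.1429; min R=1−1/(4·7/8)=0.7143>−1
Confirm numerically:
  x=-1.041: |R|=0.90722 <1
  x=-0.934: |R|=0.82931 <1
  x=-0.742: |R|=0.73974 <1
  x=-0.508: |R|=0.71781 <1
  x=-1.572: |R|=1.59029 >1
  x=-1.422: |R|=1.34732 >1
So |R|<1 on (-1.1429, 0).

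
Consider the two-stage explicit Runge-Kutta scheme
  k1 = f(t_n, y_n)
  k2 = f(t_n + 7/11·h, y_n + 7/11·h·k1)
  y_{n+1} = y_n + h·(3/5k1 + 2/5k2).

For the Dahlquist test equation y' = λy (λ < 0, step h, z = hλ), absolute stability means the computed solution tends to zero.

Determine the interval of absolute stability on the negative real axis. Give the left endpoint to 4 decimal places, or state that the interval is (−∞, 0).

On y'=λy, z=hλ:
  k1=λy_n ⇒ h·k1=z·y_n;  k2=λ(1+7/11z)y_n ⇒ h·k2=z(1+7/11z)y_n
  y_{n+1}/y_n = 1 + 3/5z + 2/5z(1+7/11z) = 1 + z + 14/55z²
  so R(z) = 1 + z + 14/55z².

Solve |R(x)|<1 on ℝ⁻.
x=-0.85: |R|=0.3339
R=1: x+14/55x²=0 ⇒ x=−55/14=-3.9286; min R=1−1/(4·14/55)=0.0179>−1
Confirm numerically:
  x=-3.751: |R|=0.83045 <1
  x=-3.543: |R|=0.65227 <1
  x=-2.760: |R|=0.17903 <1
  x=-4.327: |R|=1.43884 >1
  x=-4.057: |R|=1.13263 >1
Interval (-3.9286, 0).

z∈(-3.9286,0).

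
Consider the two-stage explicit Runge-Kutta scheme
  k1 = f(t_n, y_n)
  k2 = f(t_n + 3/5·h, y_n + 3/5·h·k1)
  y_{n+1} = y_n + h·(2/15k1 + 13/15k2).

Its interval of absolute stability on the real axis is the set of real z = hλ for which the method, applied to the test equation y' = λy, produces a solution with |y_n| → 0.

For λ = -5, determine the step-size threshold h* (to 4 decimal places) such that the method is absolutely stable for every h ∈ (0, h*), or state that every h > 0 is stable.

(-1.9231,0); λ=-5 ⇒ h* = (25/13)/5 = 0.3846.

Set f=λy, z=hλ:
  k1=λy_n ⇒ h·k1=z·y_n;  k2=λ(1+3/5z)y_n ⇒ h·k2=z(1+3/5z)y_n
  y_{n+1}/y_n = 1 + 2/15z + 13/15z(1+3/5z) = 1 + z + 13/25z²
  R(z) = 1 + z + 13/25z².

Need |R(x)|<1, x<0.
x=-1.5: |R|=0.6700
R=1: x+13/25x²=0 ⇒ x=−25/13=-1.9231; min R=1−1/(4·13/25)=0.5192>−1
Confirm numerically:
  x=-1.851: |R|=0.93062 <1
  x=-0.924: |R|=0.51996 <1
  x=-0.899: |R|=0.52126 <1
  x=-2.425: |R|=1.63292 >1
  x=-2.072: |R|=1.16046 >1
  x=-2.068: |R|=1.15584 >1
Interval (-1.9231, 0).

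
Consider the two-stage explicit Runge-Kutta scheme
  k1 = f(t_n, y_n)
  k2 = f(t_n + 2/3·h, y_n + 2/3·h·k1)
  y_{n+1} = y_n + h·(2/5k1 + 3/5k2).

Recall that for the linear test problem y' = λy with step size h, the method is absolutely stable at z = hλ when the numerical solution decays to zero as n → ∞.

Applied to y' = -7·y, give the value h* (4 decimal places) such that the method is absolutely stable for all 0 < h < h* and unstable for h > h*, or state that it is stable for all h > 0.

Test eqn y'=λy, z=hλ:
  k1=λy_n ⇒ h·k1=z·y_n;  k2=λ(1+2/3z)y_n ⇒ h·k2=z(1+2/3z)y_n
  y_{n+1}/y_n = 1 + 2/5z + 3/5z(1+2/3z) = 1 + z + 2/5z²
  R(z) = 1 + z + 2/5z².

Solve |R(x)|<1 on ℝ⁻.
x=-1.43: |R|=0.3880
R=1: x+2/5x²=0 ⇒ x=−5/2=-2.5000; min R=1−1/(4·2/5)=0.3750>−1
Confirm numerically:
  x=-2.259: |R|=0.78223 <1
  x=-2.042: |R|=0.62591 <1
  x=-2.012: |R|=0.60726 <1
  x=-1.051: |R|=0.39084 <1
  x=-2.734: |R|=1.25590 >1
  x=-2.556: |R|=1.05725 >1
Stable set (-2.5000, 0).

(-2.5000,0); λ=-7 ⇒ h* = (5/2)/7 = 0.3571.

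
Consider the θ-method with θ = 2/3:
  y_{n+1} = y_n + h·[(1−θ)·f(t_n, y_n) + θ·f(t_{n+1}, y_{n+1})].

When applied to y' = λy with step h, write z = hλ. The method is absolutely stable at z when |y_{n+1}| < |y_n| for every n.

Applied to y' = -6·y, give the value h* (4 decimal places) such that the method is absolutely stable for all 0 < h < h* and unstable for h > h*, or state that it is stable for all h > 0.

Set f=λy, z=hλ:
  y_{n+1} = y_n + z·[1/3·y_n + 2/3·y_{n+1}] ⇒ (1 − 2/3z)y_{n+1} = (1 + 1/3z)y_n
  R(z) = (1 + 1/3z)/(1 − 2/3z).

Find x<0 with |R(x)|<1.
x=-0.85: |R|=0.4574
x=-2: |R|=0.1429
x=-10: |R|=0.3043
x=-100: |R|=0.4778
θ=2/3≥1/2 ⇒ |1+1/3x|<|1−2/3x| ∀x<0 ⇒ stable on all of ℝ⁻.

interval (−∞, 0). Any h>0 works for λ=-6.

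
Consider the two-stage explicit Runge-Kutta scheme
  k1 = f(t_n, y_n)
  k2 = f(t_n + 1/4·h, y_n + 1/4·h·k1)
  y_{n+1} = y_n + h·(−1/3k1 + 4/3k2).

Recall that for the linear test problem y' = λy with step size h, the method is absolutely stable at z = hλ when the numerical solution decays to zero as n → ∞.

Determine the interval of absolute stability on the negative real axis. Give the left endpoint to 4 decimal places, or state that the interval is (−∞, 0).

(-3.0000, 0).

Set f=λy, z=hλ:
  k1=λy_n ⇒ h·k1=z·y_n;  k2=λ(1+1/4z)y_n ⇒ h·k2=z(1+1/4z)y_n
  y_{n+1}/y_n = 1 − 1/3z + 4/3z(1+1/4z) = 1 + z + 1/3z²
  so R(z) = 1 + z + 1/3z².

Find x<0 with |R(x)|<1.
x=-1.12: |R|=0.2981
R=1: x+1/3x²=0 ⇒ x=−3=-3.0000; min R=1−1/(4·1/3)=0.2500>−1
Confirm numerically:
  x=-1.954: |R|=0.31871 <1
  x=-1.623: |R|=0.25504 <1
  x=-1.473: |R|=0.25024 <1
  x=-1.242: |R|=0.27219 <1
  x=-3.502: |R|=1.58600 >1
  x=-3.107: |R|=1.11082 >1
  x=-3.032: |R|=1.03234 >1
Stable set (-3.0000, 0).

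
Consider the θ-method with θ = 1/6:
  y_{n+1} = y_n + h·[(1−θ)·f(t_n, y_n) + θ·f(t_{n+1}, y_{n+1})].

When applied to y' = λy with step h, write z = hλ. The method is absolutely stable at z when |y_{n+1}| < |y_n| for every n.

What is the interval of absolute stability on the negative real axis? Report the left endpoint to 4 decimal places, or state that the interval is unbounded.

z∈(-3.0000,0).

Set f=λy, z=hλ:
  y_{n+1} = y_n + z·[5/6·y_n + 1/6·y_{n+1}] ⇒ (1 − 1/6z)y_{n+1} = (1 + 5/6z)y_n
  R(z) = (1 + 5/6z)/(1 − 1/6z).

Boundary: |R(x)|=1, x<0.
x=-1.15: |R|=0.0350
R=−1: 1+5/6x = −1+1/6x ⇒ -2/3x=2 ⇒ x=2/(-2/3)=-3.0000
Confirm numerically:
  x=-2.429: |R|=0.72903 <1
  x=-2.214: |R|=0.61724 <1
  x=-1.864: |R|=0.42218 <1
  x=-3.550: |R|=1.23037 >1
  x=-3.375: |R|=1.16000 >1
  x=-3.166: |R|=1.07244 >1
Interval (-3.0000, 0).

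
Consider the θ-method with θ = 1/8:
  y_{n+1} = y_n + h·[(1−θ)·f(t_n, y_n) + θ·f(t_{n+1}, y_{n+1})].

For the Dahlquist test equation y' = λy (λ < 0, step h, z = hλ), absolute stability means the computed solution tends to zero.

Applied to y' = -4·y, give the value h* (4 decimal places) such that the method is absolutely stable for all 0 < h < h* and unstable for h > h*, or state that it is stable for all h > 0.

(-2.6667,0); λ=-4 ⇒ h* = (8/3)/4 = 0.6667.

On y'=λy, z=hλ:
  y_{n+1} = y_n + z·[7/8·y_n + 1/8·y_{n+1}] ⇒ (1 − 1/8z)y_{n+1} = (1 + 7/8z)y_n
  ⇒ R(z) = (1 + 7/8z)/(1 − 1/8z).

Need |R(x)|<1, x<0.
x=-1.15: |R|=0.0055
R=−1: 1+7/8x = −1+1/8x ⇒ -3/4x=2 ⇒ x=2/(-3/4)=-2.6667
Confirm numerically:
  x=-2.592: |R|=0.95770 <1
  x=-2.521: |R|=0.91693 <1
  x=-1.879: |R|=0.52161 <1
  x=-1.592: |R|=0.32777 <1
  x=-3.129: |R|=1.24926 >1
  x=-3.036: |R|=1.20080 >1
  x=-2.811: |R|=1.08010 >1
Interval (-2.6667, 0).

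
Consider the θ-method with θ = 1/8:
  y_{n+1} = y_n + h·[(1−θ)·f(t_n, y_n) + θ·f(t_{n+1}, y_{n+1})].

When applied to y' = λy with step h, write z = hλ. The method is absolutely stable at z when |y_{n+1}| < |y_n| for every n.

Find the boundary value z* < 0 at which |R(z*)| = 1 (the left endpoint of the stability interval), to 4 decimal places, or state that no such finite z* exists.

On y'=λy, z=hλ:
  y_{n+1} = y_n + z·[7/8·y_n + 1/8·y_{n+1}] ⇒ (1 − 1/8z)y_{n+1} = (1 + 7/8z)y_n
  so R(z) = (1 + 7/8z)/(1 − 1/8z).

Solve |R(x)|<1 on ℝ⁻.
x=-1.75: |R|=0.4359
R=−1: 1+7/8x = −1+1/8x ⇒ -3/4x=2 ⇒ x=2/(-3/4)=-2.6667
Confirm numerically:
  x=-2.613: |R|=0.96966 <1
  x=-2.473: |R|=0.88905 <1
  x=-2.237: |R|=0.74817 <1
  x=-1.366: |R|=0.16677 <1
  x=-3.203: |R|=1.28724 >1
  x=-2.856: |R|=1.10464 >1
So |R|<1 on (-2.6667, 0).

left endpoint -2.6667.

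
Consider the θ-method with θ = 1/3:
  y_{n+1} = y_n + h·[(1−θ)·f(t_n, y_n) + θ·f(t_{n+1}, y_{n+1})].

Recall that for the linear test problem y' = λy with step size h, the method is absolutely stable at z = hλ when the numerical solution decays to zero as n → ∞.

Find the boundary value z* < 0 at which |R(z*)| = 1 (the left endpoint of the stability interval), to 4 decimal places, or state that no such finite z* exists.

On y'=λy, z=hλ:
  y_{n+1} = y_n + z·[2/3·y_n + 1/3·y_{n+1}] ⇒ (1 − 1/3z)y_{n+1} = (1 + 2/3z)y_n
  Hence R(z) = (1 + 2/3z)/(1 − 1/3z).

Boundary: |R(x)|=1, x<0.
x=-0.59: |R|=0.5070
R=−1: 1+2/3x = −1+1/3x ⇒ -1/3x=2 ⇒ x=2/(-1/3)=-6.0000
Confirm numerically:
  x=-3.939: |R|=0.70298 <1
  x=-2.701: |R|=0.42133 <1
  x=-2.521: |R|=0.36986 <1
  x=-6.492: |R|=1.05183 >1
  x=-6.337: |R|=1.03609 >1
  x=-6.204: |R|=1.02216 >1
Interval (-6.0000, 0).

left endpoint -6.0000.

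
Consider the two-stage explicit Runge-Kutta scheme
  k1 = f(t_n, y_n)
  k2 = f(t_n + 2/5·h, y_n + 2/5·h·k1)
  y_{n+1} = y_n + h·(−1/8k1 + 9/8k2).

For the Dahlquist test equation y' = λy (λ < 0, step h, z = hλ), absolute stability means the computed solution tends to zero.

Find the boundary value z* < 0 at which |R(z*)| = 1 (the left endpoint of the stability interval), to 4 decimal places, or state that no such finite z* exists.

z* = -2.2222.

With y'=λy (z=hλ):
  k1=λy_n ⇒ h·k1=z·y_n;  k2=λ(1+2/5z)y_n ⇒ h·k2=z(1+2/5z)y_n
  y_{n+1}/y_n = 1 − 1/8z + 9/8z(1+2/5z) = 1 + z + 9/20z²
  R(z) = 1 + z + 9/20z².

Need |R(x)|<1, x<0.
x=-1.15: |R|=0.4451
R=1: x+9/20x²=0 ⇒ x=−20/9=-2.2222; min R=1−1/(4·9/20)=0.4444>−1
Confirm numerically:
  x=-2.185: |R|=0.96340 <1
  x=-1.605: |R|=0.55421 <1
  x=-1.572: |R|=0.54003 <1
  x=-0.925: |R|=0.46003 <1
  x=-2.456: |R|=1.25837 >1
  x=-2.374: |R|=1.16214 >1
  x=-2.272: |R|=1.05089 >1
So |R|<1 on (-2.2222, 0).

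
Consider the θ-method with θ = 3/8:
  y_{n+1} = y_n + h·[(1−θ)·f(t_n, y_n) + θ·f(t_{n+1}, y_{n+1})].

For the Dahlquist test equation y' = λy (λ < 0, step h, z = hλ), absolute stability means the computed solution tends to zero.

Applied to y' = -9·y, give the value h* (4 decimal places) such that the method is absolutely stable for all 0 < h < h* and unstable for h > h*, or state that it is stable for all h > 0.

Test eqn y'=λy, z=hλ:
  y_{n+1} = y_n + z·[5/8·y_n + 3/8·y_{n+1}] ⇒ (1 − 3/8z)y_{n+1} = (1 + 5/8z)y_n
  R(z) = (1 + 5/8z)/(1 − 3/8z).

Boundary: |R(x)|=1, x<0.
x=-0.49: |R|=0.5861
R=−1: 1+5/8x = −1+3/8x ⇒ -1/4x=2 ⇒ x=2/(-1/4)=-8.0000
Confirm numerically:
  x=-6.471: |R|=0.88845 <1
  x=-6.354: |R|=0.87835 <1
  x=-4.989: |R|=0.73780 <1
  x=-8.455: |R|=1.02727 >1
  x=-8.368: |R|=1.02223 >1
  x=-8.308: |R|=1.01871 >1
So |R|<1 on (-8.0000, 0).

(-8.0000,0); λ=-9 ⇒ h* = (8)/9 = 0.8889.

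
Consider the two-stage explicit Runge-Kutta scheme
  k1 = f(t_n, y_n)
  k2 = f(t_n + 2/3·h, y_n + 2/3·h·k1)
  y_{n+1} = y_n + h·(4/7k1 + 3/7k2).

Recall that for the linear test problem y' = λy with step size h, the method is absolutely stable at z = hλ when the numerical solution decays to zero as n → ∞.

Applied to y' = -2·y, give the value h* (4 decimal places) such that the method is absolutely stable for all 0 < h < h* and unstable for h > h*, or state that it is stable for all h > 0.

(-3.5000,0); λ=-2 ⇒ h* = (7/2)/2 = 1.7500.

With y'=λy (z=hλ):
  k1=λy_n ⇒ h·k1=z·y_n;  k2=λ(1+2/3z)y_n ⇒ h·k2=z(1+2/3z)y_n
  y_{n+1}/y_n = 1 + 4/7z + 3/7z(1+2/3z) = 1 + z + 2/7z²
  Hence R(z) = 1 + z + 2/7z².

Find x<0 with |R(x)|<1.
x=-0.91: |R|=0.3266
R=1: x+2/7x²=0 ⇒ x=−7/2=-3.5000; min R=1−1/(4·2/7)=0.1250>−1
Confirm numerically:
  x=-3.452: |R|=0.95266 <1
  x=-3.170: |R|=0.70111 <1
  x=-1.709: |R|=0.12548 <1
  x=-3.867: |R|=1.40548 >1
  x=-3.575: |R|=1.07661 >1
Interval (-3.5000, 0).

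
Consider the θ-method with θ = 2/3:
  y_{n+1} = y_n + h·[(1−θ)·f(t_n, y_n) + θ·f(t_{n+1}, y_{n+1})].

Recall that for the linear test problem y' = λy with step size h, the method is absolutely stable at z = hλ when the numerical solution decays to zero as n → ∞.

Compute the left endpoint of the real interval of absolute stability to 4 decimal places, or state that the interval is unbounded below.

(−∞, 0) — no finite endpoint.

On y'=λy, z=hλ:
  y_{n+1} = y_n + z·[1/3·y_n + 2/3·y_{n+1}] ⇒ (1 − 2/3z)y_{n+1} = (1 + 1/3z)y_n
  R(z) = (1 + 1/3z)/(1 − 2/3z).

Boundary: |R(x)|=1, x<0.
x=-1.08: |R|=0.3721
x=-2: |R|=0.1429
x=-10: |R|=0.3043
x=-100: |R|=0.4778
θ=2/3≥1/2 ⇒ |1+1/3x|<|1−2/3x| ∀x<0 ⇒ interval (−∞,0).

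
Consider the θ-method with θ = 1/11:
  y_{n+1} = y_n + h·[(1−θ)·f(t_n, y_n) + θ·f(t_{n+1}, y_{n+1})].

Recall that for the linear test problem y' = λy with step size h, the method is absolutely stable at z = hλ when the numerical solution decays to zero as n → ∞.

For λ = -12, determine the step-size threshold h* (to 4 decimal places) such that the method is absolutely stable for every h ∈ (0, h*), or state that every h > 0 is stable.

(-2.4444,0); λ=-12 ⇒ h* = (22/9)/12 = 0.2037.

With y'=λy (z=hλ):
  y_{n+1} = y_n + z·[10/11·y_n + 1/11·y_{n+1}] ⇒ (1 − 1/11z)y_{n+1} = (1 + 10/11z)y_n
  Hence R(z) = (1 + 10/11z)/(1 − 1/11z).

Find x<0 with |R(x)|<1.
x=-0.84: |R|=0.2196
R=−1: 1+10/11x = −1+1/11x ⇒ -9/11x=2 ⇒ x=2/(-9/11)=-2.4444
Confirm numerically:
  x=-2.292: |R|=0.89678 <1
  x=-2.118: |R|=0.77603 <1
  x=-1.599: |R|=0.39606 <1
  x=-2.726: |R|=1.18461 >1
  x=-2.647: |R|=1.13358 >1
So |R|<1 on (-2.4444, 0).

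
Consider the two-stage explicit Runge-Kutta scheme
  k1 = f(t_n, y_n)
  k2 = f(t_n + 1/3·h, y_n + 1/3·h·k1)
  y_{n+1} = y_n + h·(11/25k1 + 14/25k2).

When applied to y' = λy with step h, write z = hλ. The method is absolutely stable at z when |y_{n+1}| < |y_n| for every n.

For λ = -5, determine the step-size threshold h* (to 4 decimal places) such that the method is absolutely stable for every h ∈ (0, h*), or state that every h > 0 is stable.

On y'=λy, z=hλ:
  k1=λy_n ⇒ h·k1=z·y_n;  k2=λ(1+1/3z)y_n ⇒ h·k2=z(1+1/3z)y_n
  y_{n+1}/y_n = 1 + 11/25z + 14/25z(1+1/3z) = 1 + z + 14/75z²
  Hence R(z) = 1 + z + 14/75z².

Solve |R(x)|<1 on ℝ⁻.
x=-0.43: |R|=0.6045
R=1: x+14/75x²=0 ⇒ x=−75/14=-5.3571; min R=1−1/(4·14/75)=-0.3393>−1
Confirm numerically:
  x=-3.407: |R|=0.24024 <1
  x=-3.091: |R|=0.30753 <1
  x=-2.769: |R|=0.33776 <1
  x=-5.885: |R|=1.57987 >1
  x=-5.550: |R|=1.19980 >1
  x=-5.425: |R|=1.06872 >1
Stable set (-5.3571, 0).

(-5.3571,0); λ=-5 ⇒ h* = (75/14)/5 = 1.0714.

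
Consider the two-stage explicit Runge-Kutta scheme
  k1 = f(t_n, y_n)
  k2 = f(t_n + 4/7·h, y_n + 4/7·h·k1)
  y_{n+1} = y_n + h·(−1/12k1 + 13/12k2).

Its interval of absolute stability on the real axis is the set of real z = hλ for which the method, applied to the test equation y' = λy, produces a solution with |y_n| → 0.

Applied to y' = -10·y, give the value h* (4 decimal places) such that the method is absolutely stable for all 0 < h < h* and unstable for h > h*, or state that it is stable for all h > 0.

On y'=λy, z=hλ:
  k1=λy_n ⇒ h·k1=z·y_n;  k2=λ(1+4/7z)y_n ⇒ h·k2=z(1+4/7z)y_n
  y_{n+1}/y_n = 1 − 1/12z + 13/12z(1+4/7z) = 1 + z + 13/21z²
  R(z) = 1 + z + 13/21z².

Boundary: |R(x)|=1, x<0.
x=-1.03: |R|=0.6267
R=1: x+13/21x²=0 ⇒ x=−21/13=-1.6154; min R=1−1/(4·13/21)=0.5962>−1
Confirm numerically:
  x=-1.524: |R|=0.91379 <1
  x=-1.319: |R|=0.75799 <1
  x=-1.157: |R|=0.67169 <1
  x=-0.853: |R|=0.59742 <1
  x=-2.017: |R|=1.50146 >1
  x=-1.874: |R|=1.30002 >1
Stable set (-1.6154, 0).

(-1.6154,0); λ=-10 ⇒ h* = (21/13)/10 = 0.1615.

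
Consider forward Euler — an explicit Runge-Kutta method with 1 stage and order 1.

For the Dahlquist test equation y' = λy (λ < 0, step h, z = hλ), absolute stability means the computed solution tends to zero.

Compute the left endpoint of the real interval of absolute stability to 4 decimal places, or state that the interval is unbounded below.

On y'=λy, z=hλ:
  order 1, 1-stage ⇒ R(z)=1+z
  (e.g. R(-1.24)=-0.24000, |R|=0.24000)

Boundary: |R(x)|=1, x<0.
x=-1.24: |R|=0.2400
|R(-1.18)|=0.1800 |R(-0.87)|=0.1300 |R(-0.56)|=0.4400
Bisect:
  x_lo=-2.3882 |R|=1.3882  x_hi=-0.1547 |R|=0.8453
  mid=-1.27144 |R|=0.27144 →hi
  mid=-1.82982 |R|=0.82982 →hi
  mid=-2.10901 |R|=1.10901 →lo
  mid=-1.96941 |R|=0.96941 →hi
  mid=-2.03921 |R|=1.03921 →lo
  mid=-2.00431 |R|=1.00431 →lo
  mid=-1.98686 |R|=0.98686 →hi
  ...
  [-2.00008,-1.99995] ⇒ x*=-2.0000
Interval (-2.0000, 0).

z* = -2.0000.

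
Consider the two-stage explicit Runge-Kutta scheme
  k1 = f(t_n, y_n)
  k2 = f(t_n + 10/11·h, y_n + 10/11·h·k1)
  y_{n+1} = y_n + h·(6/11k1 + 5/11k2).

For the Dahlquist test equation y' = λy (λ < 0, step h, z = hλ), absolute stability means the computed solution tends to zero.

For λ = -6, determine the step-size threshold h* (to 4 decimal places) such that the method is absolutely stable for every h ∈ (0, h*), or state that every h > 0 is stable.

(-2.4200,0); λ=-6 ⇒ h* = (121/50)/6 = 0.4033.

With y'=λy (z=hλ):
  k1=λy_n ⇒ h·k1=z·y_n;  k2=λ(1+10/11z)y_n ⇒ h·k2=z(1+10/11z)y_n
  y_{n+1}/y_n = 1 + 6/11z + 5/11z(1+10/11z) = 1 + z + 50/121z²
  so R(z) = 1 + z + 50/121z².

Find x<0 with |R(x)|<1.
x=-1.17: |R|=0.3957
R=1: x+50/121x²=0 ⇒ x=−121/50=-2.4200; min R=1−1/(4·50/121)=0.3950>−1
Confirm numerically:
  x=-2.258: |R|=0.84884 <1
  x=-2.097: |R|=0.72011 <1
  x=-1.718: |R|=0.50164 <1
  x=-2.870: |R|=1.53368 >1
  x=-2.814: |R|=1.45815 >1
  x=-2.562: |R|=1.15033 >1
Interval (-2.4200, 0).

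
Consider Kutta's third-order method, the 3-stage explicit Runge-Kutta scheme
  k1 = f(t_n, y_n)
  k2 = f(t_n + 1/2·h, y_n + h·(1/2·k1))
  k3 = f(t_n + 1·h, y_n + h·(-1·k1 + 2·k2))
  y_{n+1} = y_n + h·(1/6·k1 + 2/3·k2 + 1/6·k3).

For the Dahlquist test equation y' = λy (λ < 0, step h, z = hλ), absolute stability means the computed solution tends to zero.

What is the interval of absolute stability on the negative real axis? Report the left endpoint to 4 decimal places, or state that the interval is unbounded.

(-2.5127, 0).

With y'=λy (z=hλ):
  order 3, 3-stage ⇒ R(z)=1+z+z^2/2+z^3/6
  (e.g. R(-1.07)=0.29828, |R|=0.29828)

Find x<0 with |R(x)|<1.
x=-1.07: |R|=0.2983
|R(-2.29)|=0.6694 |R(-2.01)|=0.3434 |R(-0.6)|=0.5440
Bisect:
  x_lo=-2.9599 |R|=1.9014  x_hi=-0.3242 |R|=0.7227
  mid=-1.64206 |R|=0.03181 →hi
  mid=-2.30100 |R|=0.68417 →hi
  mid=-2.63046 |R|=1.20431 →lo
  mid=-2.46573 |R|=0.92435 →hi
  mid=-2.54810 |R|=1.05908 →lo
  mid=-2.50691 |R|=0.99044 →hi
  mid=-2.52750 |R|=1.02443 →lo
  mid=-2.51721 |R|=1.00735 →lo
  ...
  [-2.51287,-2.51270] ⇒ x*=-2.5127
Stable set (-2.5127, 0).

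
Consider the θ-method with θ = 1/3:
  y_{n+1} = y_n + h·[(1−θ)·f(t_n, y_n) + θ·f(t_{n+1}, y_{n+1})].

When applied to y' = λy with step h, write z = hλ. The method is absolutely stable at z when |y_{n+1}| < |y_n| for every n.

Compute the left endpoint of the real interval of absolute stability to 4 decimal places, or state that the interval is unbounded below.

left endpoint -6.0000.

Set f=λy, z=hλ:
  y_{n+1} = y_n + z·[2/3·y_n + 1/3·y_{n+1}] ⇒ (1 − 1/3z)y_{n+1} = (1 + 2/3z)y_n
  so R(z) = (1 + 2/3z)/(1 − 1/3z).

Find x<0 with |R(x)|<1.
x=-1.06: |R|=0.2167
R=−1: 1+2/3x = −1+1/3x ⇒ -1/3x=2 ⇒ x=2/(-1/3)=-6.0000
Confirm numerically:
  x=-4.913: |R|=0.86263 <1
  x=-4.613: |R|=0.81781 <1
  x=-3.240: |R|=0.55769 <1
  x=-6.559: |R|=1.05848 >1
  x=-6.419: |R|=1.04448 >1
  x=-6.066: |R|=1.00728 >1
Stable set (-6.0000, 0).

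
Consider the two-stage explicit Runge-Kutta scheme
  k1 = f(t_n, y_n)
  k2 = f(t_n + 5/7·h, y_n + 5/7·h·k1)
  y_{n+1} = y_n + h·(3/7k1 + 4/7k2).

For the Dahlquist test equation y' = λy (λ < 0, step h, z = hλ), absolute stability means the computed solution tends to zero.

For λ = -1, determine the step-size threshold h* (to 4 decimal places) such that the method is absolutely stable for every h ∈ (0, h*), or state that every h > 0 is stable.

With y'=λy (z=hλ):
  k1=λy_n ⇒ h·k1=z·y_n;  k2=λ(1+5/7z)y_n ⇒ h·k2=z(1+5/7z)y_n
  y_{n+1}/y_n = 1 + 3/7z + 4/7z(1+5/7z) = 1 + z + 20/49z²
  R(z) = 1 + z + 20/49z².

Boundary: |R(x)|=1, x<0.
x=-0.56: |R|=0.5680
R=1: x+20/49x²=0 ⇒ x=−49/20=-2.4500; min R=1−1/(4·20/49)=0.3875>−1
Confirm numerically:
  x=-2.285: |R|=0.84611 <1
  x=-1.663: |R|=0.46580 <1
  x=-1.046: |R|=0.40058 <1
  x=-2.981: |R|=1.64609 >1
  x=-2.979: |R|=1.64322 >1
  x=-2.752: |R|=1.33923 >1
Stable set (-2.4500, 0).

(-2.4500,0); λ=-1 ⇒ h* = (49/20)/1 = 2.4500.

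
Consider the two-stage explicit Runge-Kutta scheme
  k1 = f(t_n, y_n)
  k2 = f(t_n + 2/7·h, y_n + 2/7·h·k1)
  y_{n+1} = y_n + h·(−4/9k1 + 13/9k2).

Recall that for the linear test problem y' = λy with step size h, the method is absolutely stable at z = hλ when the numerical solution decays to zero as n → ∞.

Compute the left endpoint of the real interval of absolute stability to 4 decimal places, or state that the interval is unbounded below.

With y'=λy (z=hλ):
  k1=λy_n ⇒ h·k1=z·y_n;  k2=λ(1+2/7z)y_n ⇒ h·k2=z(1+2/7z)y_n
  y_{n+1}/y_n = 1 − 4/9z + 13/9z(1+2/7z) = 1 + z + 26/63z²
  R(z) = 1 + z + 26/63z².

Find x<0 with |R(x)|<1.
x=-1.78: |R|=0.5276
R=1: x+26/63x²=0 ⇒ x=−63/26=-2.4231; min R=1−1/(4·26/63)=0.3942>−1
Confirm numerically:
  x=-2.285: |R|=0.86979 <1
  x=-1.709: |R|=0.49636 <1
  x=-1.568: |R|=0.44667 <1
  x=-2.854: |R|=1.50756 >1
  x=-2.797: |R|=1.43163 >1
  x=-2.742: |R|=1.36090 >1
So |R|<1 on (-2.4231, 0).

z* = -2.4231.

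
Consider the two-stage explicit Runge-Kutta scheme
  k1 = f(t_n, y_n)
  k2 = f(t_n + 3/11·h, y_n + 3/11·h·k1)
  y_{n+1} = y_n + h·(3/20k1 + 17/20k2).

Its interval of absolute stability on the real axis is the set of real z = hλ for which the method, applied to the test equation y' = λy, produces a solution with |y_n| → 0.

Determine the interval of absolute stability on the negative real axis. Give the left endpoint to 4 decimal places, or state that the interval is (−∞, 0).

(-4.3137, 0).

Test eqn y'=λy, z=hλ:
  k1=λy_n ⇒ h·k1=z·y_n;  k2=λ(1+3/11z)y_n ⇒ h·k2=z(1+3/11z)y_n
  y_{n+1}/y_n = 1 + 3/20z + 17/20z(1+3/11z) = 1 + z + 51/220z²
  so R(z) = 1 + z + 51/220z².

Boundary: |R(x)|=1, x<0.
x=-1.17: |R|=0.1473
R=1: x+51/220x²=0 ⇒ x=−220/51=-4.3137; min R=1−1/(4·51/220)=-0.0784>−1
Confirm numerically:
  x=-3.572: |R|=0.38581 <1
  x=-2.826: |R|=0.02536 <1
  x=-2.343: |R|=0.07040 <1
  x=-2.330: |R|=0.07148 <1
  x=-4.797: |R|=1.53742 >1
  x=-4.625: |R|=1.33374 >1
  x=-4.369: |R|=1.05598 >1
Stable set (-4.3137, 0).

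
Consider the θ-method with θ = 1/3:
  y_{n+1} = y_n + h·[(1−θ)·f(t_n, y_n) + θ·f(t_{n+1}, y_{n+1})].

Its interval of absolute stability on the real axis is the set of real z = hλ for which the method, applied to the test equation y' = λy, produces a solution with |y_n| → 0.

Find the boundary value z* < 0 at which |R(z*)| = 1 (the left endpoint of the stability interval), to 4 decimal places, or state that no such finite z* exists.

With y'=λy (z=hλ):
  y_{n+1} = y_n + z·[2/3·y_n + 1/3·y_{n+1}] ⇒ (1 − 1/3z)y_{n+1} = (1 + 2/3z)y_n
  so R(z) = (1 + 2/3z)/(1 − 1/3z).

Solve |R(x)|<1 on ℝ⁻.
x=-0.45: |R|=0.6087
R=−1: 1+2/3x = −1+1/3x ⇒ -1/3x=2 ⇒ x=2/(-1/3)=-6.0000
Confirm numerically:
  x=-5.636: |R|=0.95785 <1
  x=-4.228: |R|=0.75484 <1
  x=-2.939: |R|=0.48459 <1
  x=-6.525: |R|=1.05512 >1
  x=-6.365: |R|=1.03897 >1
  x=-6.256: |R|=1.02766 >1
Interval (-6.0000, 0).

z* = -6.0000.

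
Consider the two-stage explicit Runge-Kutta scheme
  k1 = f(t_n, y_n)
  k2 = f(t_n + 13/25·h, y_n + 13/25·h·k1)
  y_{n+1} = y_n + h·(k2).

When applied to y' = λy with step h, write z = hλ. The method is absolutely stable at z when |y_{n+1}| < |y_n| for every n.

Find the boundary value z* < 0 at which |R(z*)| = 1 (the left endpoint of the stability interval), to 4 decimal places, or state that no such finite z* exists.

Set f=λy, z=hλ:
  k1=λy_n ⇒ h·k1=z·y_n;  k2=λ(1+13/25z)y_n ⇒ h·k2=z(1+13/25z)y_n
  y_{n+1}/y_n = 1 + z(1+13/25z) = 1 + z + 13/25z²
  R(z) = 1 + z + 13/25z².

Find x<0 with |R(x)|<1.
x=-1.16: |R|=0.5397
R=1: x+13/25x²=0 ⇒ x=−25/13=-1.9231; min R=1−1/(4·13/25)=0.5192>−1
Confirm numerically:
  x=-1.586: |R|=0.72201 <1
  x=-1.536: |R|=0.69083 <1
  x=-1.401: |R|=0.61966 <1
  x=-2.423: |R|=1.62988 >1
  x=-2.089: |R|=1.18024 >1
  x=-2.015: |R|=1.09632 >1
So |R|<1 on (-1.9231, 0).

z* = -1.9231.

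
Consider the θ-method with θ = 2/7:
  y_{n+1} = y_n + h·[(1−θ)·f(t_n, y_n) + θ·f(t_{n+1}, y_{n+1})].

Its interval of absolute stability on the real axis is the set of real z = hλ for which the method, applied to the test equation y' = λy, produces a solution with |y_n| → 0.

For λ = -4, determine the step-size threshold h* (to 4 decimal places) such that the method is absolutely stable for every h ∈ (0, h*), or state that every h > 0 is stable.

(-4.6667,0); λ=-4 ⇒ h* = (14/3)/4 = 1.1667.

On y'=λy, z=hλ:
  y_{n+1} = y_n + z·[5/7·y_n + 2/7·y_{n+1}] ⇒ (1 − 2/7z)y_{n+1} = (1 + 5/7z)y_n
  so R(z) = (1 + 5/7z)/(1 − 2/7z).

Solve |R(x)|<1 on ℝ⁻.
x=-1.75: |R|=0.1667
R=−1: 1+5/7x = −1+2/7x ⇒ -3/7x=2 ⇒ x=2/(-3/7)=-4.6667
Confirm numerically:
  x=-3.875: |R|=0.83898 <1
  x=-3.426: |R|=0.73130 <1
  x=-3.235: |R|=0.68114 <1
  x=-2.916: |R|=0.59071 <1
  x=-4.924: |R|=1.04582 >1
  x=-4.917: |R|=1.04461 >1
  x=-4.910: |R|=1.04340 >1
So |R|<1 on (-4.6667, 0).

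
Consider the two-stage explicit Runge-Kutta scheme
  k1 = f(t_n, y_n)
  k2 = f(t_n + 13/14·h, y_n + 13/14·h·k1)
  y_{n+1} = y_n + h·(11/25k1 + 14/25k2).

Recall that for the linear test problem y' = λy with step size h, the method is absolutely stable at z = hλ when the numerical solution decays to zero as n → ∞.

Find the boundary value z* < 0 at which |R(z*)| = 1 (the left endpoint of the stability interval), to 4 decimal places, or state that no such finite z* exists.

left endpoint -1.9231.

Set f=λy, z=hλ:
  k1=λy_n ⇒ h·k1=z·y_n;  k2=λ(1+13/14z)y_n ⇒ h·k2=z(1+13/14z)y_n
  y_{n+1}/y_n = 1 + 11/25z + 14/25z(1+13/14z) = 1 + z + 13/25z²
  R(z) = 1 + z + 13/25z².

Need |R(x)|<1, x<0.
x=-1.49: |R|=0.6645
R=1: x+13/25x²=0 ⇒ x=−25/13=-1.9231; min R=1−1/(4·13/25)=0.5192>−1
Confirm numerically:
  x=-1.731: |R|=0.82711 <1
  x=-1.198: |R|=0.54831 <1
  x=-1.138: |R|=0.53542 <1
  x=-0.885: |R|=0.52228 <1
  x=-2.440: |R|=1.65587 >1
  x=-2.347: |R|=1.51737 >1
So |R|<1 on (-1.9231, 0).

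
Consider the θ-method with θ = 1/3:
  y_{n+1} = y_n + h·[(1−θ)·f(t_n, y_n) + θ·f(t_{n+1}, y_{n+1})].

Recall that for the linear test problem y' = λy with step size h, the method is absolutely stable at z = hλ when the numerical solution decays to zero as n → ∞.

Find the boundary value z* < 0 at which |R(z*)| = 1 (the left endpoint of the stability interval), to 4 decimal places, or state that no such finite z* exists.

left endpoint -6.0000.

On y'=λy, z=hλ:
  y_{n+1} = y_n + z·[2/3·y_n + 1/3·y_{n+1}] ⇒ (1 − 1/3z)y_{n+1} = (1 + 2/3z)y_n
  R(z) = (1 + 2/3z)/(1 − 1/3z).

Solve |R(x)|<1 on ℝ⁻.
x=-0.54: |R|=0.5424
R=−1: 1+2/3x = −1+1/3x ⇒ -1/3x=2 ⇒ x=2/(-1/3)=-6.0000
Confirm numerically:
  x=-4.289: |R|=0.76526 <1
  x=-3.883: |R|=0.69243 <1
  x=-3.424: |R|=0.59900 <1
  x=-6.294: |R|=1.03163 >1
  x=-6.199: |R|=1.02163 >1
  x=-6.113: |R|=1.01240 >1
Interval (-6.0000, 0).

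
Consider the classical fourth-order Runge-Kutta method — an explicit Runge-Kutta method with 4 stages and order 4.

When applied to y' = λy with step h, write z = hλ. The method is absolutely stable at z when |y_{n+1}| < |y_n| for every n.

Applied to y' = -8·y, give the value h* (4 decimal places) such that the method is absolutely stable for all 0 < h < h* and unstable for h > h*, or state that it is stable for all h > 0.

(-2.7853,0); λ=-8 ⇒ h* = 0.3482.

Set f=λy, z=hλ:
  order 4, 4-stage ⇒ R(z)=1+z+z^2/2+z^3/6+z^4/24
  (e.g. R(-1.54)=0.27144, |R|=0.27144)

Boundary: |R(x)|=1, x<0.
x=-1.54: |R|=0.2714
|R(-2.65)|=0.8145 |R(-1.62)|=0.2706 |R(-1.1)|=0.3442
Bisect:
  x_lo=-3.2421 |R|=1.9372  x_hi=-0.2185 |R|=0.8038
  mid=-1.73027 |R|=0.27675 →hi
  mid=-2.48616 |R|=0.63505 →hi
  mid=-2.86411 |R|=1.12549 →lo
  mid=-2.67514 |R|=0.84623 →hi
  mid=-2.76963 |R|=0.97663 →hi
  mid=-2.81687 |R|=1.04866 →lo
  mid=-2.79325 |R|=1.01206 →lo
  mid=-2.78144 |R|=0.99420 →hi
  mid=-2.78734 |R|=1.00309 →lo
  ...
  [-2.78531,-2.78513] ⇒ x*=-2.7853
Interval (-2.7853, 0).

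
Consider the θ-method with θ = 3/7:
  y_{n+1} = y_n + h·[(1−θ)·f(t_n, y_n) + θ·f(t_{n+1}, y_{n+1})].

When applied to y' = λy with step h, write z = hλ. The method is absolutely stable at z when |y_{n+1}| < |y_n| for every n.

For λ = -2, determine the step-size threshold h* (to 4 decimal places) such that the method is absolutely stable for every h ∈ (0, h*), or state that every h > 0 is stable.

(-14.0000,0); λ=-2 ⇒ h* = (14)/2 = 7.0000.

With y'=λy (z=hλ):
  y_{n+1} = y_n + z·[4/7·y_n + 3/7·y_{n+1}] ⇒ (1 − 3/7z)y_{n+1} = (1 + 4/7z)y_n
  R(z) = (1 + 4/7z)/(1 − 3/7z).

Solve |R(x)|<1 on ℝ⁻.
x=-0.84: |R|=0.3824
R=−1: 1+4/7x = −1+3/7x ⇒ -1/7x=2 ⇒ x=2/(-1/7)=-14.0000
Confirm numerically:
  x=-9.477: |R|=0.87234 <1
  x=-7.766: |R|=0.79424 <1
  x=-6.824: |R|=0.73879 <1
  x=-5.729: |R|=0.65804 <1
  x=-14.416: |R|=1.00828 >1
  x=-14.149: |R|=1.00301 >1
Interval (-14.0000, 0).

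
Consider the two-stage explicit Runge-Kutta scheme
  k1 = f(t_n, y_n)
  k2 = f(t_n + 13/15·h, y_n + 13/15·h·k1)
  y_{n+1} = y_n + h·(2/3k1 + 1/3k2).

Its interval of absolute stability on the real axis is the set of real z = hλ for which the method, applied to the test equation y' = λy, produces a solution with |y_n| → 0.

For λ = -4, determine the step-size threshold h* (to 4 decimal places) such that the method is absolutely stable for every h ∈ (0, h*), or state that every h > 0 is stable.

(-3.4615,0); λ=-4 ⇒ h* = (45/13)/4 = 0.8654.

Test eqn y'=λy, z=hλ:
  k1=λy_n ⇒ h·k1=z·y_n;  k2=λ(1+13/15z)y_n ⇒ h·k2=z(1+13/15z)y_n
  y_{n+1}/y_n = 1 + 2/3z + 1/3z(1+13/15z) = 1 + z + 13/45z²
  ⇒ R(z) = 1 + z + 13/45z².

Need |R(x)|<1, x<0.
x=-0.93: |R|=0.3199
R=1: x+13/45x²=0 ⇒ x=−45/13=-3.4615; min R=1−1/(4·13/45)=0.1346>−1
Confirm numerically:
  x=-3.136: |R|=0.70508 <1
  x=-1.503: |R|=0.14960 <1
  x=-1.452: |R|=0.15707 <1
  x=-4.036: |R|=1.66980 >1
  x=-3.631: |R|=1.17776 >1
So |R|<1 on (-3.4615, 0).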